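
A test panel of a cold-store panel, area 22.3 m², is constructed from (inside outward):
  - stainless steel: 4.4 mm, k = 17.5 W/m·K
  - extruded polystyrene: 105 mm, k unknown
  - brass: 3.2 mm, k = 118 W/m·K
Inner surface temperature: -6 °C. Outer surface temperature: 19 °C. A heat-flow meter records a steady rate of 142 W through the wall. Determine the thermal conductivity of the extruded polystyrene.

k ≈ 0.0267 W/(m·K)

Using the resistance-network approach (series):
R_stainless steel = L/(kA) = 0.0044/(17.5×22.3) = 1.127×10^-5 K/W
R_brass = L/(kA) = 0.0032/(118×22.3) = 1.216×10^-6 K/W
Sum of known resistances R_other = 1.249×10^-5 K/W
Total R = ΔT/Q = 25/142 = 0.1761 K/W
R_extruded polystyrene = R_total − R_other = 0.176 K/W
k = L/(R·A) = 0.105/(0.176×22.3)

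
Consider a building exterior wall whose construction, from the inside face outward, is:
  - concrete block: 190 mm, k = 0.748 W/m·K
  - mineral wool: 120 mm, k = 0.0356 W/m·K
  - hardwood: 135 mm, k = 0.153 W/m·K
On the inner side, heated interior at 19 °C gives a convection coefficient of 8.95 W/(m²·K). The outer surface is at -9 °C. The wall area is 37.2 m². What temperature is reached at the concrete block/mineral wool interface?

Using the resistance-network approach (series):
R_inner film = 1/(h_i·A) = 1/(8.95×37.2) = 0.003004 K/W
R_concrete block = L/(kA) = 0.19/(0.748×37.2) = 0.006828 K/W
R_mineral wool = L/(kA) = 0.12/(0.0356×37.2) = 0.09061 K/W
R_hardwood = L/(kA) = 0.135/(0.153×37.2) = 0.02372 K/W
R_total = 0.1242 K/W;  Q = ΔT/R_total = 28/0.1242 = 225.5 W
T_interface = T_inner − Q·ΣR(inner→interface) = 19 − 226×0.009832

T ≈ 16.8 °C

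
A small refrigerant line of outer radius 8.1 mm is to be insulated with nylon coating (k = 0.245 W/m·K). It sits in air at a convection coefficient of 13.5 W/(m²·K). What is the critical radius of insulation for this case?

For a cylinder r_cr = k/h = 0.245/13.5
r_cr = 18.1 mm; since the bare radius (8.1 mm) is below r_cr, adding a thin layer of insulation will *increase* heat loss.

r_cr ≈ 18.1 mm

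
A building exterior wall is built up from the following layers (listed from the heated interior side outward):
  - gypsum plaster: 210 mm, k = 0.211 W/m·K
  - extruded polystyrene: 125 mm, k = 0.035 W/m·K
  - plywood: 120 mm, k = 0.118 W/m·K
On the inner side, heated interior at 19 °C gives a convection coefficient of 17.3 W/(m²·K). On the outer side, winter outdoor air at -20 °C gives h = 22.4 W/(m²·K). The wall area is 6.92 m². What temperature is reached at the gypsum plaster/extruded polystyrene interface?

T ≈ 11.8 °C

Treating each layer as a thermal resistance in series:
R_inner film = 1/(h_i·A) = 1/(17.3×6.92) = 0.008353 K/W
R_gypsum plaster = L/(kA) = 0.21/(0.211×6.92) = 0.1438 K/W
R_extruded polystyrene = L/(kA) = 0.125/(0.035×6.92) = 0.5161 K/W
R_plywood = L/(kA) = 0.12/(0.118×6.92) = 0.147 K/W
R_outer film = 1/(h_o·A) = 1/(22.4×6.92) = 0.006451 K/W
R_total = 0.8217 K/W;  Q = ΔT/R_total = 39/0.8217 = 47.46 W
T_interface = T_inner − Q·ΣR(inner→interface) = 19 − 47.5×0.1522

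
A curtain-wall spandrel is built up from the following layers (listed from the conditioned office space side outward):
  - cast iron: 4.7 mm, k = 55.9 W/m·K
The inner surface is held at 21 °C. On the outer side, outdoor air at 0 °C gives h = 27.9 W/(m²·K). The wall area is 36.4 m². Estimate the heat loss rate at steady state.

Model the wall as resistances in series:
R_cast iron = L/(kA) = 0.0047/(55.9×36.4) = 2.31×10^-6 K/W
R_outer film = 1/(h_o·A) = 1/(27.9×36.4) = 9.847×10^-4 K/W
R_total = 9.87×10^-4 K/W
Q = ΔT / R_total = 21 / 9.87×10^-4

Q ≈ 21300 W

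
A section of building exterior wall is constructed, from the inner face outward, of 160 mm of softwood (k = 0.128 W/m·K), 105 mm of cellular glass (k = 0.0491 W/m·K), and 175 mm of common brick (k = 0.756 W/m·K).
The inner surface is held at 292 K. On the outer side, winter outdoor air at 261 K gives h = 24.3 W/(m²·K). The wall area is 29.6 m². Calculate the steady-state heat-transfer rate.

Q ≈ 251 W

Series thermal resistances:
R_softwood = L/(kA) = 0.16/(0.128×29.6) = 0.04223 K/W
R_cellular glass = L/(kA) = 0.105/(0.0491×29.6) = 0.07225 K/W
R_common brick = L/(kA) = 0.175/(0.756×29.6) = 0.00782 K/W
R_outer film = 1/(h_o·A) = 1/(24.3×29.6) = 0.00139 K/W
R_total = 0.1237 K/W
Q = ΔT / R_total = 31 / 0.1237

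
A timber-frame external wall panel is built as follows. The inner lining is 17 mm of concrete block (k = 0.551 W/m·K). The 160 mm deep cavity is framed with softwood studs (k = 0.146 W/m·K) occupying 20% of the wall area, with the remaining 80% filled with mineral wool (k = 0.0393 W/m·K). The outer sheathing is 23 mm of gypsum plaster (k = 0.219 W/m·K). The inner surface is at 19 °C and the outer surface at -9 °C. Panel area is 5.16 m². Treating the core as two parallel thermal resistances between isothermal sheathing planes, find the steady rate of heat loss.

Q ≈ 52.1 W

Sheathing layers in series; stud and cavity paths in parallel between them.
R_inner = 0.017/(0.551×5.16) = 0.005979 K/W
R_stud  = 0.16/(0.146×0.2×5.16) = 1.062 K/W
R_cav   = 0.16/(0.0393×0.8×5.16) = 0.9863 K/W
1/R_core = 1/R_stud + 1/R_cav → R_core = 0.5113 K/W
R_outer = 0.023/(0.219×5.16) = 0.02035 K/W
R_total = 0.5377 K/W
Q = ΔT/R_total = 28/0.5377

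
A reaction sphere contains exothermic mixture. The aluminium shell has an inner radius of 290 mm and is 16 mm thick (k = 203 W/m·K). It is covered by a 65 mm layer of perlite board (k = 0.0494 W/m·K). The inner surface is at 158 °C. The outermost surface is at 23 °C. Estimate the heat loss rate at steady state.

Q ≈ 146 W

For a spherical shell R = (1/r₁ − 1/r₂)/(4πk); film R = 1/(h·4πr²). In series:
R_aluminium shell = (1/0.29 − 1/0.306)/(4π×203) = 7.068×10^-5 K/W
R_perlite board = (1/0.306 − 1/0.371)/(4π×0.0494) = 0.9223 K/W
R_total = 0.9224 K/W
Q = ΔT/R_total = 135/0.9224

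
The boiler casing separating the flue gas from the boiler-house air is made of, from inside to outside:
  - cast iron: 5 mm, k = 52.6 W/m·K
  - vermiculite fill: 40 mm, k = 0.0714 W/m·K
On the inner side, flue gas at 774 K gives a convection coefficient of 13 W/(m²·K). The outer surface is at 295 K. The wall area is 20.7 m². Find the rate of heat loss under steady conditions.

Q ≈ 15600 W

Model the wall as resistances in series:
R_inner film = 1/(h_i·A) = 1/(13×20.7) = 0.003716 K/W
R_cast iron = L/(kA) = 0.005/(52.6×20.7) = 4.592×10^-6 K/W
R_vermiculite fill = L/(kA) = 0.04/(0.0714×20.7) = 0.02706 K/W
R_total = 0.03078 K/W
Q = ΔT / R_total = 479 / 0.03078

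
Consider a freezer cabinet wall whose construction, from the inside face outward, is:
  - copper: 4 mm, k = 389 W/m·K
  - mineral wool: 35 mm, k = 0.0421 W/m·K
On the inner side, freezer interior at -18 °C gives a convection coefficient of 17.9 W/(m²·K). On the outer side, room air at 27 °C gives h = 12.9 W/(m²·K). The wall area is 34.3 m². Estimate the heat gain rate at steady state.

Using the resistance-network approach (series):
R_inner film = 1/(h_i·A) = 1/(17.9×34.3) = 0.001629 K/W
R_copper = L/(kA) = 0.004/(389×34.3) = 2.998×10^-7 K/W
R_mineral wool = L/(kA) = 0.035/(0.0421×34.3) = 0.02424 K/W
R_outer film = 1/(h_o·A) = 1/(12.9×34.3) = 0.00226 K/W
R_total = 0.02813 K/W
Q = ΔT / R_total = 45 / 0.02813

Q ≈ 1600 W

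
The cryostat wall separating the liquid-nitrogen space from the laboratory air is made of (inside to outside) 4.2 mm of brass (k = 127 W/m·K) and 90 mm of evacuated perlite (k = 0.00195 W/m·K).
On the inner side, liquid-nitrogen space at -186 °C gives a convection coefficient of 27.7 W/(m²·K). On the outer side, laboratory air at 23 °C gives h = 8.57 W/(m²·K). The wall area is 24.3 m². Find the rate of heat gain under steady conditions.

Model the wall as resistances in series:
R_inner film = 1/(h_i·A) = 1/(27.7×24.3) = 0.001486 K/W
R_brass = L/(kA) = 0.0042/(127×24.3) = 1.361×10^-6 K/W
R_evacuated perlite = L/(kA) = 0.09/(0.00195×24.3) = 1.899 K/W
R_outer film = 1/(h_o·A) = 1/(8.57×24.3) = 0.004802 K/W
R_total = 1.906 K/W
Q = ΔT / R_total = 209 / 1.906

Q ≈ 110 W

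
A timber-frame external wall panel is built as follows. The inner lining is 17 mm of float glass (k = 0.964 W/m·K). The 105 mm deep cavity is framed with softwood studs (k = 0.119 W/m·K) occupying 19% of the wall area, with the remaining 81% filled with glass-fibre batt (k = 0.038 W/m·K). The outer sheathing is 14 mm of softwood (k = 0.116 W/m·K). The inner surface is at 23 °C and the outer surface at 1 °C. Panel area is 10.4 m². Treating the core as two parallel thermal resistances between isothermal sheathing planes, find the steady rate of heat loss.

Q ≈ 109 W

Sheathing layers in series; stud and cavity paths in parallel between them.
R_inner = 0.017/(0.964×10.4) = 0.001696 K/W
R_stud  = 0.105/(0.119×0.19×10.4) = 0.4465 K/W
R_cav   = 0.105/(0.038×0.81×10.4) = 0.328 K/W
1/R_core = 1/R_stud + 1/R_cav → R_core = 0.1891 K/W
R_outer = 0.014/(0.116×10.4) = 0.0116 K/W
R_total = 0.2024 K/W
Q = ΔT/R_total = 22/0.2024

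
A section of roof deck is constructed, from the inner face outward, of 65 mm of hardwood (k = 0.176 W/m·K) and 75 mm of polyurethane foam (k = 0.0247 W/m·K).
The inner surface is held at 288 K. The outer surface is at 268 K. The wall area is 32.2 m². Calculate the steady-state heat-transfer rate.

Model the wall as resistances in series:
R_hardwood = L/(kA) = 0.065/(0.176×32.2) = 0.01147 K/W
R_polyurethane foam = L/(kA) = 0.075/(0.0247×32.2) = 0.0943 K/W
R_total = 0.1058 K/W
Q = ΔT / R_total = 20 / 0.1058

Q ≈ 189 W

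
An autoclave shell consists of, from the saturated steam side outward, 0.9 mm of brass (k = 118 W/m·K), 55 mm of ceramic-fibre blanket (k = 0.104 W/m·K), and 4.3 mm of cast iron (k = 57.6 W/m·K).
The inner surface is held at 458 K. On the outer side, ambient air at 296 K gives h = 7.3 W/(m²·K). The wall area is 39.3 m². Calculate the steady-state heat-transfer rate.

Thermal resistances in series:
R_brass = L/(kA) = 0.0009/(118×39.3) = 1.941×10^-7 K/W
R_ceramic-fibre blanket = L/(kA) = 0.055/(0.104×39.3) = 0.01346 K/W
R_cast iron = L/(kA) = 0.0043/(57.6×39.3) = 1.9×10^-6 K/W
R_outer film = 1/(h_o·A) = 1/(7.3×39.3) = 0.003486 K/W
R_total = 0.01694 K/W
Q = ΔT / R_total = 162 / 0.01694

Q ≈ 9560 W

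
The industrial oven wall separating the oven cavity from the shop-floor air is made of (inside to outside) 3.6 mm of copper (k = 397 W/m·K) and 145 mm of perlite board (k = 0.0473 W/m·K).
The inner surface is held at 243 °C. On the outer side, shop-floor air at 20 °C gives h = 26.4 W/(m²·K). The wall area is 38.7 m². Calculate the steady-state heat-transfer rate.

Q ≈ 2780 W

Model the wall as resistances in series:
R_copper = L/(kA) = 0.0036/(397×38.7) = 2.343×10^-7 K/W
R_perlite board = L/(kA) = 0.145/(0.0473×38.7) = 0.07921 K/W
R_outer film = 1/(h_o·A) = 1/(26.4×38.7) = 9.788×10^-4 K/W
R_total = 0.08019 K/W
Q = ΔT / R_total = 223 / 0.08019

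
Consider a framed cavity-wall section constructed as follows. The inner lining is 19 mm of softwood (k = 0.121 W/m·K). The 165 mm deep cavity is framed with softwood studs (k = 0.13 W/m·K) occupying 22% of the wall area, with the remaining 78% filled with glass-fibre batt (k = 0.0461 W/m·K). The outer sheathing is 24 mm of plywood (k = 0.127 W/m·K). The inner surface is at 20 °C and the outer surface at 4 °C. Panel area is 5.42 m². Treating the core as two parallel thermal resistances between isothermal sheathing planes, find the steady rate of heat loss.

Sheathing layers in series; stud and cavity paths in parallel between them.
R_inner = 0.019/(0.121×5.42) = 0.02897 K/W
R_stud  = 0.165/(0.13×0.22×5.42) = 1.064 K/W
R_cav   = 0.165/(0.0461×0.78×5.42) = 0.8466 K/W
1/R_core = 1/R_stud + 1/R_cav → R_core = 0.4716 K/W
R_outer = 0.024/(0.127×5.42) = 0.03487 K/W
R_total = 0.5354 K/W
Q = ΔT/R_total = 16/0.5354

Q ≈ 29.9 W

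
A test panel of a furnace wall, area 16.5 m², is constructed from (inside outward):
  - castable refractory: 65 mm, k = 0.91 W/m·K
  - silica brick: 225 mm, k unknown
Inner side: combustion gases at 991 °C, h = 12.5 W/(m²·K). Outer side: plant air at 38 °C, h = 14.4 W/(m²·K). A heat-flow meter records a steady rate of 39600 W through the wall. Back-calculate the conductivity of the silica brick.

Treating each layer as a thermal resistance in series:
R_inner film = 1/(h_i·A) = 1/(12.5×16.5) = 0.004848 K/W
R_castable refractory = L/(kA) = 0.065/(0.91×16.5) = 0.004329 K/W
R_outer film = 1/(h_o·A) = 1/(14.4×16.5) = 0.004209 K/W
Sum of known resistances R_other = 0.01339 K/W
Total R = ΔT/Q = 953/39600 = 0.02407 K/W
R_silica brick = R_total − R_other = 0.01068 K/W
k = L/(R·A) = 0.225/(0.01068×16.5)

k ≈ 1.28 W/(m·K)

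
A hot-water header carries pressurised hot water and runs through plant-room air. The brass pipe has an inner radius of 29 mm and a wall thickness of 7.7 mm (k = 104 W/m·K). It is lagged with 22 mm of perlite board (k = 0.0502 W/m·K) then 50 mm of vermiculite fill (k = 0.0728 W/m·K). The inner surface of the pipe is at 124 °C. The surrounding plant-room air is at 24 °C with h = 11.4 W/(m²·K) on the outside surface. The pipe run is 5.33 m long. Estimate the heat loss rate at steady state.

Q ≈ 180 W

Treating each annulus and film as a series resistance:
R_brass pipe wall = ln(36.7/29)/(2π×104×5.33) = 6.761×10^-5 K/W
R_perlite board = ln(58.7/36.7)/(2π×0.0502×5.33) = 0.2794 K/W
R_vermiculite fill = ln(108.7/58.7)/(2π×0.0728×5.33) = 0.2527 K/W
R_outer film = 1/(h_o·2πr_oL) = 1/(11.4×2π×0.1087×5.33) = 0.0241 K/W
R_total = 0.5563 K/W
Q = ΔT/R_total = 100/0.5563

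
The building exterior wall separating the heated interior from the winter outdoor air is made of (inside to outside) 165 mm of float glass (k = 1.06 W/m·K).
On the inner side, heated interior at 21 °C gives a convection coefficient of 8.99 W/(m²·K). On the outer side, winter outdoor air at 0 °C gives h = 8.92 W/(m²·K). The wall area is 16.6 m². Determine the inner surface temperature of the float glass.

Series thermal resistances:
R_inner film = 1/(h_i·A) = 1/(8.99×16.6) = 0.006701 K/W
R_float glass = L/(kA) = 0.165/(1.06×16.6) = 0.009377 K/W
R_outer film = 1/(h_o·A) = 1/(8.92×16.6) = 0.006753 K/W
R_total = 0.02283 K/W;  Q = ΔT/R_total = 21/0.02283 = 919.8 W
T_interface = T_inner − Q·ΣR(inner→interface) = 21 − 920×0.006701

T ≈ 14.8 °C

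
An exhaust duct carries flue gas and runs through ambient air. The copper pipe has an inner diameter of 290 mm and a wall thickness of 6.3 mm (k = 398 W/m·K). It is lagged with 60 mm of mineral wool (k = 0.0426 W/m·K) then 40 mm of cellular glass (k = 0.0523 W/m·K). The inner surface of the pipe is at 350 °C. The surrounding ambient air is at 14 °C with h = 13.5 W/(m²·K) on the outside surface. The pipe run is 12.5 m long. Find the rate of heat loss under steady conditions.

Q ≈ 2300 W

Treating each annulus and film as a series resistance:
R_copper pipe wall = ln(151.3/145)/(2π×398×12.5) = 1.361×10^-6 K/W
R_mineral wool = ln(211.3/151.3)/(2π×0.0426×12.5) = 0.09983 K/W
R_cellular glass = ln(251.3/211.3)/(2π×0.0523×12.5) = 0.04221 K/W
R_outer film = 1/(h_o·2πr_oL) = 1/(13.5×2π×0.2513×12.5) = 0.003753 K/W
R_total = 0.1458 K/W
Q = ΔT/R_total = 336/0.1458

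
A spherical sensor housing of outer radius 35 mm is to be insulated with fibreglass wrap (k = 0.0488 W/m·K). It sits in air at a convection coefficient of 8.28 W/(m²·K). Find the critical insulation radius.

For a sphere r_cr = 2k/h = 2×0.0488/8.28
r_cr = 11.8 mm; since the bare radius (35 mm) is above r_cr, any added insulation will reduce heat loss.

r_cr ≈ 11.8 mm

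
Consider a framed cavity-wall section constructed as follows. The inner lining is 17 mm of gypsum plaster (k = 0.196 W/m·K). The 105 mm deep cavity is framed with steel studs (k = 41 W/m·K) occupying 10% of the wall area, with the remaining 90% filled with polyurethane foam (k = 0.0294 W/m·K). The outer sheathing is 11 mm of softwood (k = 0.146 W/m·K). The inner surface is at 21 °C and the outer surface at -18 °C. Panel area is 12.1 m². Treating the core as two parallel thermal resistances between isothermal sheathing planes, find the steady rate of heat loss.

Q ≈ 2520 W

Sheathing layers in series; stud and cavity paths in parallel between them.
R_inner = 0.017/(0.196×12.1) = 0.007168 K/W
R_stud  = 0.105/(41×0.1×12.1) = 0.002117 K/W
R_cav   = 0.105/(0.0294×0.9×12.1) = 0.328 K/W
1/R_core = 1/R_stud + 1/R_cav → R_core = 0.002103 K/W
R_outer = 0.011/(0.146×12.1) = 0.006227 K/W
R_total = 0.0155 K/W
Q = ΔT/R_total = 39/0.0155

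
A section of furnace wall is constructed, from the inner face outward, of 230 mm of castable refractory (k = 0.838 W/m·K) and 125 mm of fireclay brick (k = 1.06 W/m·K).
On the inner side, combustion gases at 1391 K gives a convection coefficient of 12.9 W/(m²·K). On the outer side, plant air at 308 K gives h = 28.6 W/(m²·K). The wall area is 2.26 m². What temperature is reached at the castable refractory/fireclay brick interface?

T ≈ 636 K

Series thermal resistances:
R_inner film = 1/(h_i·A) = 1/(12.9×2.26) = 0.0343 K/W
R_castable refractory = L/(kA) = 0.23/(0.838×2.26) = 0.1214 K/W
R_fireclay brick = L/(kA) = 0.125/(1.06×2.26) = 0.05218 K/W
R_outer film = 1/(h_o·A) = 1/(28.6×2.26) = 0.01547 K/W
R_total = 0.2234 K/W;  Q = ΔT/R_total = 1083/0.2234 = 4848 W
T_interface = T_inner − Q·ΣR(inner→interface) = 1391 − 4850×0.1557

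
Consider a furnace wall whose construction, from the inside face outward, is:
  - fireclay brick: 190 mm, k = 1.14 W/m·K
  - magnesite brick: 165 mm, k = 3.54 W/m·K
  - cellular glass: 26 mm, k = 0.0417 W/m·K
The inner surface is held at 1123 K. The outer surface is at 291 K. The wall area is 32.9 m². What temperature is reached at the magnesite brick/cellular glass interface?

Model the wall as resistances in series:
R_fireclay brick = L/(kA) = 0.19/(1.14×32.9) = 0.005066 K/W
R_magnesite brick = L/(kA) = 0.165/(3.54×32.9) = 0.001417 K/W
R_cellular glass = L/(kA) = 0.026/(0.0417×32.9) = 0.01895 K/W
R_total = 0.02543 K/W;  Q = ΔT/R_total = 832/0.02543 = 32710 W
T_interface = T_inner − Q·ΣR(inner→interface) = 1123 − 32700×0.006483

T ≈ 911 K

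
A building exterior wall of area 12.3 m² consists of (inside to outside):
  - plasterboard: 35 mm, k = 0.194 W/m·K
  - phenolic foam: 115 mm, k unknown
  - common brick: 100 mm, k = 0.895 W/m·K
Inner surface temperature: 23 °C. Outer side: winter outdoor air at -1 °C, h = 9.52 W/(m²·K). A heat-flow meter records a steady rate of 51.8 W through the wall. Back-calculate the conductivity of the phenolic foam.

Model the wall as resistances in series:
R_plasterboard = L/(kA) = 0.035/(0.194×12.3) = 0.01467 K/W
R_common brick = L/(kA) = 0.1/(0.895×12.3) = 0.009084 K/W
R_outer film = 1/(h_o·A) = 1/(9.52×12.3) = 0.00854 K/W
Sum of known resistances R_other = 0.03229 K/W
Total R = ΔT/Q = 24/51.8 = 0.4633 K/W
R_phenolic foam = R_total − R_other = 0.431 K/W
k = L/(R·A) = 0.115/(0.431×12.3)

k ≈ 0.0217 W/(m·K)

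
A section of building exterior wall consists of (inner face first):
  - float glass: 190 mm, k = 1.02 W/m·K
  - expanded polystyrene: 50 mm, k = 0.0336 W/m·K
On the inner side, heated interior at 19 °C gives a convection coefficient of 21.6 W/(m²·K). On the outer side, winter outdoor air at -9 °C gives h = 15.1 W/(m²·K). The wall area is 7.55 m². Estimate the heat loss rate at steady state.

Using the resistance-network approach (series):
R_inner film = 1/(h_i·A) = 1/(21.6×7.55) = 0.006132 K/W
R_float glass = L/(kA) = 0.19/(1.02×7.55) = 0.02467 K/W
R_expanded polystyrene = L/(kA) = 0.05/(0.0336×7.55) = 0.1971 K/W
R_outer film = 1/(h_o·A) = 1/(15.1×7.55) = 0.008772 K/W
R_total = 0.2367 K/W
Q = ΔT / R_total = 28 / 0.2367

Q ≈ 118 W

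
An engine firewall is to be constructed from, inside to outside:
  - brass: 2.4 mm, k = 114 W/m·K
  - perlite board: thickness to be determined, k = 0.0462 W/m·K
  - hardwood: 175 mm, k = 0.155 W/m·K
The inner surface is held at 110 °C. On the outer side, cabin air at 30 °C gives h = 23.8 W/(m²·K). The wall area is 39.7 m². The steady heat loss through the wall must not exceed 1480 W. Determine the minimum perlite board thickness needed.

L ≈ 45 mm

Thermal resistances in series:
R_brass = L/(kA) = 0.0024/(114×39.7) = 5.303×10^-7 K/W
R_hardwood = L/(kA) = 0.175/(0.155×39.7) = 0.02844 K/W
R_outer film = 1/(h_o·A) = 1/(23.8×39.7) = 0.001058 K/W
Sum of the known resistances R_other = 0.0295 K/W
Required total resistance R_tot = ΔT/Q_allow = 80/1480 = 0.05405 K/W
R_perlite board = R_tot − R_other = 0.02456 K/W
L = R·k·A = 0.02456×0.0462×39.7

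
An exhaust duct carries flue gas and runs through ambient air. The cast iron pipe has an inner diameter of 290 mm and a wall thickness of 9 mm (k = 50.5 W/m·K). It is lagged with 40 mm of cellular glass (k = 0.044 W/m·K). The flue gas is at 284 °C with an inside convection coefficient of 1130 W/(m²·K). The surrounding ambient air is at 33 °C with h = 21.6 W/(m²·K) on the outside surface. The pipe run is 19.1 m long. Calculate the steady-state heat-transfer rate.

Q ≈ 5480 W

For a radial system each layer contributes R = ln(r_out/r_in)/(2πkL); films add R = 1/(hA).
R_inner film = 1/(h_i·2πr₁L) = 1/(1130×2π×0.145×19.1) = 5.086×10^-5 K/W
R_cast iron pipe wall = ln(154/145)/(2π×50.5×19.1) = 9.936×10^-6 K/W
R_cellular glass = ln(194/154)/(2π×0.044×19.1) = 0.04373 K/W
R_outer film = 1/(h_o·2πr_oL) = 1/(21.6×2π×0.194×19.1) = 0.001989 K/W
R_total = 0.04578 K/W
Q = ΔT/R_total = 251/0.04578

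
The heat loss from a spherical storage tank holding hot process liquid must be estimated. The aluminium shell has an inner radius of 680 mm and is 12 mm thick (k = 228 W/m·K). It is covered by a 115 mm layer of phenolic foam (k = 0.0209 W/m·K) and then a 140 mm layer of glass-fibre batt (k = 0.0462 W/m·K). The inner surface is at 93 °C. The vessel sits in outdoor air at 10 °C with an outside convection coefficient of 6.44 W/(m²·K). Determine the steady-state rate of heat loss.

Q ≈ 74.5 W

Each spherical layer contributes R = (1/r_i − 1/r_o)/(4πk):
R_aluminium shell = (1/0.68 − 1/0.692)/(4π×228) = 8.901×10^-6 K/W
R_phenolic foam = (1/0.692 − 1/0.807)/(4π×0.0209) = 0.7841 K/W
R_glass-fibre batt = (1/0.807 − 1/0.947)/(4π×0.0462) = 0.3155 K/W
R_outer film = 1/(h·4πr_o²) = 1/(6.44×4π×0.947²) = 0.01378 K/W
R_total = 1.113 K/W
Q = ΔT/R_total = 83/1.113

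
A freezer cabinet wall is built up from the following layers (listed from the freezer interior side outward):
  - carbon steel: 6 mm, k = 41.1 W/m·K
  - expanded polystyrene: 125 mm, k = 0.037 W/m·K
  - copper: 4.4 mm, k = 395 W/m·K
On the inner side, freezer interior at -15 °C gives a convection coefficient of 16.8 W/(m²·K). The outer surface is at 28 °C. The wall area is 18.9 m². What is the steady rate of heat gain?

Q ≈ 236 W

Treating each layer as a thermal resistance in series:
R_inner film = 1/(h_i·A) = 1/(16.8×18.9) = 0.003149 K/W
R_carbon steel = L/(kA) = 0.006/(41.1×18.9) = 7.724×10^-6 K/W
R_expanded polystyrene = L/(kA) = 0.125/(0.037×18.9) = 0.1788 K/W
R_copper = L/(kA) = 0.0044/(395×18.9) = 5.894×10^-7 K/W
R_total = 0.1819 K/W
Q = ΔT / R_total = 43 / 0.1819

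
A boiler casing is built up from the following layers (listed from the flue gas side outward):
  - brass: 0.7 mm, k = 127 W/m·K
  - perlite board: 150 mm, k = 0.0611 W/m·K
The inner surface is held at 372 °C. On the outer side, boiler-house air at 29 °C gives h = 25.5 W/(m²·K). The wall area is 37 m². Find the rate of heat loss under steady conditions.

Series thermal resistances:
R_brass = L/(kA) = 0.0007/(127×37) = 1.49×10^-7 K/W
R_perlite board = L/(kA) = 0.15/(0.0611×37) = 0.06635 K/W
R_outer film = 1/(h_o·A) = 1/(25.5×37) = 0.00106 K/W
R_total = 0.06741 K/W
Q = ΔT / R_total = 343 / 0.06741

Q ≈ 5090 W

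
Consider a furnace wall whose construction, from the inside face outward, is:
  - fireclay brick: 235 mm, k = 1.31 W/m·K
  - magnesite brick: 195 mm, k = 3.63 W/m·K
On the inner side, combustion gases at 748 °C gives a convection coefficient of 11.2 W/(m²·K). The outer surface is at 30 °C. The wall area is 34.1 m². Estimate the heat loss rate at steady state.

Q ≈ 75900 W

Using the resistance-network approach (series):
R_inner film = 1/(h_i·A) = 1/(11.2×34.1) = 0.002618 K/W
R_fireclay brick = L/(kA) = 0.235/(1.31×34.1) = 0.005261 K/W
R_magnesite brick = L/(kA) = 0.195/(3.63×34.1) = 0.001575 K/W
R_total = 0.009454 K/W
Q = ΔT / R_total = 718 / 0.009454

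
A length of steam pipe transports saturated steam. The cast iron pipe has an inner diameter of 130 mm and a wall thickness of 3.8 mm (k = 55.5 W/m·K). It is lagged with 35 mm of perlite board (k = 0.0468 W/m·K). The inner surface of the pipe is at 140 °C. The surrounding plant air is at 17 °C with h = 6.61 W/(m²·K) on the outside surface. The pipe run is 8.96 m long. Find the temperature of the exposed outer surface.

Treating each annulus and film as a series resistance:
R_cast iron pipe wall = ln(68.8/65)/(2π×55.5×8.96) = 1.818×10^-5 K/W
R_perlite board = ln(103.8/68.8)/(2π×0.0468×8.96) = 0.1561 K/W
R_outer film = 1/(h_o·2πr_oL) = 1/(6.61×2π×0.1038×8.96) = 0.02589 K/W
R_total = 0.182 K/W
Q = ΔT/R_total = 123/0.182
Q = 676 W
T_interface = T_inner − Q·ΣR(inner→interface) = 140 − 676×0.1561

T ≈ 34.5 °C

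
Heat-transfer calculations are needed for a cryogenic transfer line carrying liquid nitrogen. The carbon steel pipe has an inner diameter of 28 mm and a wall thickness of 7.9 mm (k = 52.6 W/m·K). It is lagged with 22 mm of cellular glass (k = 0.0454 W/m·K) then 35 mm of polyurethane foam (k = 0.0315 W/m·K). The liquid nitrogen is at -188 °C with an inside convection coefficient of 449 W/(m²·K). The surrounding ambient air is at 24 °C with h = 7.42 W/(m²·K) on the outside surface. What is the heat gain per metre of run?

Treating each annulus and film as a series resistance:
R_inner film = 1/(h_i·2πr₁L) = 1/(449×2π×0.014×1) = 0.02532 K/W
R_carbon steel pipe wall = ln(21.9/14)/(2π×52.6×1) = 0.001354 K/W
R_cellular glass = ln(43.9/21.9)/(2π×0.0454×1) = 2.438 K/W
R_polyurethane foam = ln(78.9/43.9)/(2π×0.0315×1) = 2.962 K/W
R_outer film = 1/(h_o·2πr_oL) = 1/(7.42×2π×0.0789×1) = 0.2719 K/W
R_total = 5.699 K/W
Q = ΔT/R_total = 212/5.699

q′ ≈ 37.2 W/m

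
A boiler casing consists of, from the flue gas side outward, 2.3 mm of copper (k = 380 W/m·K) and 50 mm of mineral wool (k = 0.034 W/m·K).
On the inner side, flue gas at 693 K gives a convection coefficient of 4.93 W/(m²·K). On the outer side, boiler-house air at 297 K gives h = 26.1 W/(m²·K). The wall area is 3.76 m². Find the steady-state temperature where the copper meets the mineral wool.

Treating each layer as a thermal resistance in series:
R_inner film = 1/(h_i·A) = 1/(4.93×3.76) = 0.05395 K/W
R_copper = L/(kA) = 0.0023/(380×3.76) = 1.61×10^-6 K/W
R_mineral wool = L/(kA) = 0.05/(0.034×3.76) = 0.3911 K/W
R_outer film = 1/(h_o·A) = 1/(26.1×3.76) = 0.01019 K/W
R_total = 0.4553 K/W;  Q = ΔT/R_total = 396/0.4553 = 869.8 W
T_interface = T_inner − Q·ΣR(inner→interface) = 693 − 870×0.05395

T ≈ 646 K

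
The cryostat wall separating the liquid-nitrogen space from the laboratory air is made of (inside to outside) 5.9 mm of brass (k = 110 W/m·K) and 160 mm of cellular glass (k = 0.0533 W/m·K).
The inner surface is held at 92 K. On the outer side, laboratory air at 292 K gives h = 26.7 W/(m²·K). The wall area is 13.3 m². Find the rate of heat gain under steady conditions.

Q ≈ 875 W

Series thermal resistances:
R_brass = L/(kA) = 0.0059/(110×13.3) = 4.033×10^-6 K/W
R_cellular glass = L/(kA) = 0.16/(0.0533×13.3) = 0.2257 K/W
R_outer film = 1/(h_o·A) = 1/(26.7×13.3) = 0.002816 K/W
R_total = 0.2285 K/W
Q = ΔT / R_total = 200 / 0.2285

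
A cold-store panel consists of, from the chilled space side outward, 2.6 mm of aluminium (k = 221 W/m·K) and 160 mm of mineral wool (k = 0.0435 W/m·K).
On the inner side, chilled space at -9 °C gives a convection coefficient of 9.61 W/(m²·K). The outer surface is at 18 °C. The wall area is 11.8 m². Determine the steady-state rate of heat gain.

Q ≈ 84.2 W

Model the wall as resistances in series:
R_inner film = 1/(h_i·A) = 1/(9.61×11.8) = 0.008818 K/W
R_aluminium = L/(kA) = 0.0026/(221×11.8) = 9.97×10^-7 K/W
R_mineral wool = L/(kA) = 0.16/(0.0435×11.8) = 0.3117 K/W
R_total = 0.3205 K/W
Q = ΔT / R_total = 27 / 0.3205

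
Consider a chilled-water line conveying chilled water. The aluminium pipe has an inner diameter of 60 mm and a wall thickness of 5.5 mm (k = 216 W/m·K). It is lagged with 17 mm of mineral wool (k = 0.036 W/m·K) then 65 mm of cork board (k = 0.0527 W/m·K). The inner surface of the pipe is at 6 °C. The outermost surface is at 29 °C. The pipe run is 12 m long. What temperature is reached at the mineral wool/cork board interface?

T ≈ 15.6 °C

Cylindrical conduction, so R = ln(r₂/r₁)/(2πkL) per layer, in series:
R_aluminium pipe wall = ln(35.5/30)/(2π×216×12) = 1.034×10^-5 K/W
R_mineral wool = ln(52.5/35.5)/(2π×0.036×12) = 0.1442 K/W
R_cork board = ln(117.5/52.5)/(2π×0.0527×12) = 0.2028 K/W
R_total = 0.3469 K/W
Q = ΔT/R_total = 23/0.3469
Q = 66.3 W
T_interface = T_inner + Q·ΣR(inner→interface) = 6 + 66.3×0.1442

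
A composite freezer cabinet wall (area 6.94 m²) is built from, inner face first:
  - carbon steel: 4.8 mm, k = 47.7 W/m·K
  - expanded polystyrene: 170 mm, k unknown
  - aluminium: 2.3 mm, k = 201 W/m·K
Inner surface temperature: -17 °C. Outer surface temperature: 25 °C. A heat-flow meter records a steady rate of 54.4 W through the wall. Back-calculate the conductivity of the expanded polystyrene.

Treating each layer as a thermal resistance in series:
R_carbon steel = L/(kA) = 0.0048/(47.7×6.94) = 1.45×10^-5 K/W
R_aluminium = L/(kA) = 0.0023/(201×6.94) = 1.649×10^-6 K/W
Sum of known resistances R_other = 1.615×10^-5 K/W
Total R = ΔT/Q = 42/54.4 = 0.7721 K/W
R_expanded polystyrene = R_total − R_other = 0.772 K/W
k = L/(R·A) = 0.17/(0.772×6.94)

k ≈ 0.0317 W/(m·K)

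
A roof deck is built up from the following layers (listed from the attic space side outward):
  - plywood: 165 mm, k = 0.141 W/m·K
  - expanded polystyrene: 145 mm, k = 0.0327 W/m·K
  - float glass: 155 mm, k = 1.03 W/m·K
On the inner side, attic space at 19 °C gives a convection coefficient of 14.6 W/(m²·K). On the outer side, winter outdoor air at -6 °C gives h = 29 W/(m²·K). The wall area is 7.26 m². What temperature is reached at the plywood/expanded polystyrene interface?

T ≈ 13.7 °C

Using the resistance-network approach (series):
R_inner film = 1/(h_i·A) = 1/(14.6×7.26) = 0.009434 K/W
R_plywood = L/(kA) = 0.165/(0.141×7.26) = 0.1612 K/W
R_expanded polystyrene = L/(kA) = 0.145/(0.0327×7.26) = 0.6108 K/W
R_float glass = L/(kA) = 0.155/(1.03×7.26) = 0.02073 K/W
R_outer film = 1/(h_o·A) = 1/(29×7.26) = 0.00475 K/W
R_total = 0.8069 K/W;  Q = ΔT/R_total = 25/0.8069 = 30.98 W
T_interface = T_inner − Q·ΣR(inner→interface) = 19 − 31×0.1706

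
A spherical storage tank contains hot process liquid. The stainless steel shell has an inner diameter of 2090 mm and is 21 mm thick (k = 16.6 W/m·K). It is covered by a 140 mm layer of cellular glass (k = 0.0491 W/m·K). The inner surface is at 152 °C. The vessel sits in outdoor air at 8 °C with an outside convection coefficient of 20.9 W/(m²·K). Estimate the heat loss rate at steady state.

Q ≈ 804 W

Spherical conduction: R = (1/r_in − 1/r_out)/(4πk) per layer; series-sum.
R_stainless steel shell = (1/1.045 − 1/1.066)/(4π×16.6) = 9.037×10^-5 K/W
R_cellular glass = (1/1.066 − 1/1.206)/(4π×0.0491) = 0.1765 K/W
R_outer film = 1/(h·4πr_o²) = 1/(20.9×4π×1.206²) = 0.002618 K/W
R_total = 0.1792 K/W
Q = ΔT/R_total = 144/0.1792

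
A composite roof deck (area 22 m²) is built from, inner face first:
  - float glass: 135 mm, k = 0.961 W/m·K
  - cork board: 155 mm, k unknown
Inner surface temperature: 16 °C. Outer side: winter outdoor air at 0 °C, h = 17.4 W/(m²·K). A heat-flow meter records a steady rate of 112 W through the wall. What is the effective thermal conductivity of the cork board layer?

Treating each layer as a thermal resistance in series:
R_float glass = L/(kA) = 0.135/(0.961×22) = 0.006385 K/W
R_outer film = 1/(h_o·A) = 1/(17.4×22) = 0.002612 K/W
Sum of known resistances R_other = 0.008998 K/W
Total R = ΔT/Q = 16/112 = 0.1429 K/W
R_cork board = R_total − R_other = 0.1339 K/W
k = L/(R·A) = 0.155/(0.1339×22)

k ≈ 0.0526 W/(m·K)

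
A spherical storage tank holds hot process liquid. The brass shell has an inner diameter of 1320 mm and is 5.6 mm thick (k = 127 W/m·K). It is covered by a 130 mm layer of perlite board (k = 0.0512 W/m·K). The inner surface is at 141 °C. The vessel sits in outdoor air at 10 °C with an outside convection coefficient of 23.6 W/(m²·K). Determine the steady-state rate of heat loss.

Q ≈ 339 W

For a spherical shell R = (1/r₁ − 1/r₂)/(4πk); film R = 1/(h·4πr²). In series:
R_brass shell = (1/0.66 − 1/0.6656)/(4π×127) = 7.988×10^-6 K/W
R_perlite board = (1/0.6656 − 1/0.7956)/(4π×0.0512) = 0.3816 K/W
R_outer film = 1/(h·4πr_o²) = 1/(23.6×4π×0.7956²) = 0.005327 K/W
R_total = 0.3869 K/W
Q = ΔT/R_total = 131/0.3869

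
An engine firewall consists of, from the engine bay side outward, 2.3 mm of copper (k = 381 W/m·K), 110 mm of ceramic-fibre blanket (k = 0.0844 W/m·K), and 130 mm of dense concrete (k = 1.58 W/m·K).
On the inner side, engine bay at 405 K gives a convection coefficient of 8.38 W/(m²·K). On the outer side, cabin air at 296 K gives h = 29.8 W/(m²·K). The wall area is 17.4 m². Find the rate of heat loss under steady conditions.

Q ≈ 1230 W

Model the wall as resistances in series:
R_inner film = 1/(h_i·A) = 1/(8.38×17.4) = 0.006858 K/W
R_copper = L/(kA) = 0.0023/(381×17.4) = 3.469×10^-7 K/W
R_ceramic-fibre blanket = L/(kA) = 0.11/(0.0844×17.4) = 0.0749 K/W
R_dense concrete = L/(kA) = 0.13/(1.58×17.4) = 0.004729 K/W
R_outer film = 1/(h_o·A) = 1/(29.8×17.4) = 0.001929 K/W
R_total = 0.08842 K/W
Q = ΔT / R_total = 109 / 0.08842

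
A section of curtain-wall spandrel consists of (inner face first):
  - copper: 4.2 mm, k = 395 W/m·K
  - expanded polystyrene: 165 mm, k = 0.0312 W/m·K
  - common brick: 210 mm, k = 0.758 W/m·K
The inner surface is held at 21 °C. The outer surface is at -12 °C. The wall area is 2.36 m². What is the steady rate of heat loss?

Q ≈ 14 W

Treating each layer as a thermal resistance in series:
R_copper = L/(kA) = 0.0042/(395×2.36) = 4.505×10^-6 K/W
R_expanded polystyrene = L/(kA) = 0.165/(0.0312×2.36) = 2.241 K/W
R_common brick = L/(kA) = 0.21/(0.758×2.36) = 0.1174 K/W
R_total = 2.358 K/W
Q = ΔT / R_total = 33 / 2.358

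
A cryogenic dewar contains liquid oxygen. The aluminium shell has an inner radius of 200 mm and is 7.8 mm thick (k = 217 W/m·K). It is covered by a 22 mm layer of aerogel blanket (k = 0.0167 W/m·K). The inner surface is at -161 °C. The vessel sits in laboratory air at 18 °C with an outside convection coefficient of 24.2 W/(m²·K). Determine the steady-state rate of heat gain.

Q ≈ 79.3 W

Each spherical layer contributes R = (1/r_i − 1/r_o)/(4πk):
R_aluminium shell = (1/0.2 − 1/0.2078)/(4π×217) = 6.883×10^-5 K/W
R_aerogel blanket = (1/0.2078 − 1/0.2298)/(4π×0.0167) = 2.195 K/W
R_outer film = 1/(h·4πr_o²) = 1/(24.2×4π×0.2298²) = 0.06227 K/W
R_total = 2.258 K/W
Q = ΔT/R_total = 179/2.258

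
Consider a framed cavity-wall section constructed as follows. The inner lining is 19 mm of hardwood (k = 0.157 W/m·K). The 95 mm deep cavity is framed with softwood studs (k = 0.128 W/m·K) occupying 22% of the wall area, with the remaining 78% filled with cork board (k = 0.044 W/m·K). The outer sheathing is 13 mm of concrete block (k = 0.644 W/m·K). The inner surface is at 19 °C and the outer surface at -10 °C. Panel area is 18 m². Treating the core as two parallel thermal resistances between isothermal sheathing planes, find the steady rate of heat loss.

Sheathing layers in series; stud and cavity paths in parallel between them.
R_inner = 0.019/(0.157×18) = 0.006723 K/W
R_stud  = 0.095/(0.128×0.22×18) = 0.1874 K/W
R_cav   = 0.095/(0.044×0.78×18) = 0.1538 K/W
1/R_core = 1/R_stud + 1/R_cav → R_core = 0.08447 K/W
R_outer = 0.013/(0.644×18) = 0.001121 K/W
R_total = 0.09232 K/W
Q = ΔT/R_total = 29/0.09232

Q ≈ 314 W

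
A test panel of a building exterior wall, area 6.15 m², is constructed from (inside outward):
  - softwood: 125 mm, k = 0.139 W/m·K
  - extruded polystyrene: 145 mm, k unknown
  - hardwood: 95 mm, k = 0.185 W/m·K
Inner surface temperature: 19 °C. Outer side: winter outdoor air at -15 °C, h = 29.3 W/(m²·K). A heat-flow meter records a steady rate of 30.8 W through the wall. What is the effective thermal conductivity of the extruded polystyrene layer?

k ≈ 0.0271 W/(m·K)

Model the wall as resistances in series:
R_softwood = L/(kA) = 0.125/(0.139×6.15) = 0.1462 K/W
R_hardwood = L/(kA) = 0.095/(0.185×6.15) = 0.0835 K/W
R_outer film = 1/(h_o·A) = 1/(29.3×6.15) = 0.00555 K/W
Sum of known resistances R_other = 0.2353 K/W
Total R = ΔT/Q = 34/30.8 = 1.104 K/W
R_extruded polystyrene = R_total − R_other = 0.8686 K/W
k = L/(R·A) = 0.145/(0.8686×6.15)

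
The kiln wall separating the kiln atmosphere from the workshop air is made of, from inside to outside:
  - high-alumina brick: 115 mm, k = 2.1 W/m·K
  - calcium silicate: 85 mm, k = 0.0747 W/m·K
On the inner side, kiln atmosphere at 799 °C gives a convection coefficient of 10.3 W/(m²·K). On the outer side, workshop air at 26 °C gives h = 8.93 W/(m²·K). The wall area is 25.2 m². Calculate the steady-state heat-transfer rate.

Using the resistance-network approach (series):
R_inner film = 1/(h_i·A) = 1/(10.3×25.2) = 0.003853 K/W
R_high-alumina brick = L/(kA) = 0.115/(2.1×25.2) = 0.002173 K/W
R_calcium silicate = L/(kA) = 0.085/(0.0747×25.2) = 0.04515 K/W
R_outer film = 1/(h_o·A) = 1/(8.93×25.2) = 0.004444 K/W
R_total = 0.05562 K/W
Q = ΔT / R_total = 773 / 0.05562

Q ≈ 13900 W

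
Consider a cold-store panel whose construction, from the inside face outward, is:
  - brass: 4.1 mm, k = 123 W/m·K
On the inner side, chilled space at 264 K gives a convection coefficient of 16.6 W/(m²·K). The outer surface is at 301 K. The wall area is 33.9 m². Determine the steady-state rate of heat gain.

Q ≈ 20800 W

Thermal resistances in series:
R_inner film = 1/(h_i·A) = 1/(16.6×33.9) = 0.001777 K/W
R_brass = L/(kA) = 0.0041/(123×33.9) = 9.833×10^-7 K/W
R_total = 0.001778 K/W
Q = ΔT / R_total = 37 / 0.001778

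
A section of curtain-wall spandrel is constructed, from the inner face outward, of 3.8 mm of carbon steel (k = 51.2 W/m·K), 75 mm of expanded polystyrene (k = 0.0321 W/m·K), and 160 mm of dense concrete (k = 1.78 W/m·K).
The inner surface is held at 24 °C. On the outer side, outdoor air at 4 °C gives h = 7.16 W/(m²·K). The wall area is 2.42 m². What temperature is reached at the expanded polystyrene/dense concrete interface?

T ≈ 5.79 °C

Treating each layer as a thermal resistance in series:
R_carbon steel = L/(kA) = 0.0038/(51.2×2.42) = 3.067×10^-5 K/W
R_expanded polystyrene = L/(kA) = 0.075/(0.0321×2.42) = 0.9655 K/W
R_dense concrete = L/(kA) = 0.16/(1.78×2.42) = 0.03714 K/W
R_outer film = 1/(h_o·A) = 1/(7.16×2.42) = 0.05771 K/W
R_total = 1.06 K/W;  Q = ΔT/R_total = 20/1.06 = 18.86 W
T_interface = T_inner − Q·ΣR(inner→interface) = 24 − 18.9×0.9655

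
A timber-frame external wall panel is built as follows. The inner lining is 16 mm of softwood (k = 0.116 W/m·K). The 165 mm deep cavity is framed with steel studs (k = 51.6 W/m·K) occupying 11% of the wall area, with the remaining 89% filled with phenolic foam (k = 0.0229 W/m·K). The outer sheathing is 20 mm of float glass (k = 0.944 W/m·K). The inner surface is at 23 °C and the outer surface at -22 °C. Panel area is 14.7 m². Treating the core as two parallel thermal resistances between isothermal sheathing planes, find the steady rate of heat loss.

Sheathing layers in series; stud and cavity paths in parallel between them.
R_inner = 0.016/(0.116×14.7) = 0.009383 K/W
R_stud  = 0.165/(51.6×0.11×14.7) = 0.001978 K/W
R_cav   = 0.165/(0.0229×0.89×14.7) = 0.5507 K/W
1/R_core = 1/R_stud + 1/R_cav → R_core = 0.00197 K/W
R_outer = 0.02/(0.944×14.7) = 0.001441 K/W
R_total = 0.01279 K/W
Q = ΔT/R_total = 45/0.01279

Q ≈ 3520 W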